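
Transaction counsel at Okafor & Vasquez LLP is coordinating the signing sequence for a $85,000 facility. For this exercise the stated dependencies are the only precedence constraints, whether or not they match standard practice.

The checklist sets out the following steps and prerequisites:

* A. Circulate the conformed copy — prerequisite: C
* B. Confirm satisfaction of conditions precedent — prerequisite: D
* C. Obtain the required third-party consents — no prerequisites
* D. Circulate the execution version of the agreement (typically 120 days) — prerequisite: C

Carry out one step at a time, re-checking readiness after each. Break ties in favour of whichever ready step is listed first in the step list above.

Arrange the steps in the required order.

C has no prerequisites → C first.
Ready: A and D. A is listed earlier → A.
D needed C, now all done → D.
B needed D, now all done → B.

C → A → D → B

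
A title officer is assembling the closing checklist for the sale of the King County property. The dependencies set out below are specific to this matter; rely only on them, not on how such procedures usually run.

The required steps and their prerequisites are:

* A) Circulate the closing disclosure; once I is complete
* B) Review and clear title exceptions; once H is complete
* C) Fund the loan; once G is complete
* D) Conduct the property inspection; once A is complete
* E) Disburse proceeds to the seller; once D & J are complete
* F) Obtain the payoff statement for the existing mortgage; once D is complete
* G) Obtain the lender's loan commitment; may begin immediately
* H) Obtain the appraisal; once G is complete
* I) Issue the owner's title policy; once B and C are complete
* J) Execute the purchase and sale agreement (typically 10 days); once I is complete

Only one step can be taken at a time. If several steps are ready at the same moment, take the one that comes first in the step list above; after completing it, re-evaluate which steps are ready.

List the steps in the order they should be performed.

G, C, H, B, I, A, D, F, J, E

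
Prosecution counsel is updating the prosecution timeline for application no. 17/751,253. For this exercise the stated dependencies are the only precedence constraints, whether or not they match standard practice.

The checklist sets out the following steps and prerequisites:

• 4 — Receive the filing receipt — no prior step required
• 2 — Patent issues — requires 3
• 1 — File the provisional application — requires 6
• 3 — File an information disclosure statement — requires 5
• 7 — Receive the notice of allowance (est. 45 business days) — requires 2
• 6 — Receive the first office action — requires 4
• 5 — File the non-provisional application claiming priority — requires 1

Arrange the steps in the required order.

4 has no prerequisites → 4 first.
That leaves 6 as the only ready step → 6.
1 needed 6, now all done → 1.
5 is the only step now ready → 5.
3 needed 5, now all done → 3.
That leaves 2 as the only ready step → 2.
7 needed 2, now all done → 7.

4, 6, 1, 5, 3, 2, 7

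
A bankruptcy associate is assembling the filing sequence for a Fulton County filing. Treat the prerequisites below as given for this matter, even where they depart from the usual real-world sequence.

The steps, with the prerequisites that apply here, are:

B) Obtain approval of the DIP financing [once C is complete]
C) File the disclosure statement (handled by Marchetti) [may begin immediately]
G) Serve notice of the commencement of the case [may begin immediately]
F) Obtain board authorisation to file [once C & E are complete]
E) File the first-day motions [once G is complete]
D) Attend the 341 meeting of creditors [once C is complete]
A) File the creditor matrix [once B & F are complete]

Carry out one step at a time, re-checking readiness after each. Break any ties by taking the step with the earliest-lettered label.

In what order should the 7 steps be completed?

C, B, D, G, E, F, A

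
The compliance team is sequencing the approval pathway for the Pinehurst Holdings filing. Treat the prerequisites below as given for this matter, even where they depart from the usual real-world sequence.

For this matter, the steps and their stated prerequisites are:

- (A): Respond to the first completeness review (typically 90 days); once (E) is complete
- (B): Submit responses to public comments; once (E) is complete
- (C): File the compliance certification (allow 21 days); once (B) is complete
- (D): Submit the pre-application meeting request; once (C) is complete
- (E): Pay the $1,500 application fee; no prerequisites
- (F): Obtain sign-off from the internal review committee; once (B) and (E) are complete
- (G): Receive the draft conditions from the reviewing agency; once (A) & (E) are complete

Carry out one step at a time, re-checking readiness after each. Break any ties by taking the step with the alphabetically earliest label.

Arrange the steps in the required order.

(E) (A) (B) (C) (D) (F) (G)

Only (E) has no prerequisites, so it is first.
Now (A) and (B) have their prerequisites met. (A) has the earlier label, so (A) next.
(G) now also ready, so the ready set is {(B), (G)}; (B) has the earlier label → (B).
(C) and (F) now also ready, so the ready set is {(C), (F), (G)}; (C) has the earlier label → (C).
(D) now also ready, so the ready set is {(D), (F), (G)}; (D) has the earlier label → (D).
Ready: (F) and (G). (F) has the earlier label → (F).
(G) needed (A) and (E), now all done → (G).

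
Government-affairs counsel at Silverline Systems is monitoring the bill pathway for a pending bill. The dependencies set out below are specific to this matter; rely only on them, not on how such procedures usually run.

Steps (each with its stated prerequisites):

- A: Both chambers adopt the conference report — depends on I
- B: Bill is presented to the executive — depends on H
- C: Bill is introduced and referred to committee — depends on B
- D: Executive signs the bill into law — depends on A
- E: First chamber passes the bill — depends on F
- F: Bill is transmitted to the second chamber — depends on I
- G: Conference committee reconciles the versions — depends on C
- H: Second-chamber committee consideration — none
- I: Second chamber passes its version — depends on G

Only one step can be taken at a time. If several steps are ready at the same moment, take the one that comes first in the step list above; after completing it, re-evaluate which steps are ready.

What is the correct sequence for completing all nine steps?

H → B → C → G → I → A → D → F → E

H has no prerequisites → H first.
B needed H, now all done → B.
C needed B, now all done → C.
That leaves G as the only ready step → G.
I is the only step now ready → I.
A and F are both available; A is listed earlier → A.
D and F are both available; D is listed earlier → D.
Next only F has its prerequisites met → F.
E needed F, now all done → E.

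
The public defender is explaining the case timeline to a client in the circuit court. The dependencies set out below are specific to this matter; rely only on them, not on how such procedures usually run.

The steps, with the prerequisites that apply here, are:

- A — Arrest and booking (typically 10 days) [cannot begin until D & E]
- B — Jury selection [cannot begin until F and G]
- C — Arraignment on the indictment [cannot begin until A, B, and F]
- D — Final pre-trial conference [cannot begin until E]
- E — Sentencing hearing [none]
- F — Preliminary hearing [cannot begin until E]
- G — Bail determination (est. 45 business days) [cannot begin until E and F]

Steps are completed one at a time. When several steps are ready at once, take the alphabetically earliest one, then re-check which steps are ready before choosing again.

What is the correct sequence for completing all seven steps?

E, D, A, F, G, B, C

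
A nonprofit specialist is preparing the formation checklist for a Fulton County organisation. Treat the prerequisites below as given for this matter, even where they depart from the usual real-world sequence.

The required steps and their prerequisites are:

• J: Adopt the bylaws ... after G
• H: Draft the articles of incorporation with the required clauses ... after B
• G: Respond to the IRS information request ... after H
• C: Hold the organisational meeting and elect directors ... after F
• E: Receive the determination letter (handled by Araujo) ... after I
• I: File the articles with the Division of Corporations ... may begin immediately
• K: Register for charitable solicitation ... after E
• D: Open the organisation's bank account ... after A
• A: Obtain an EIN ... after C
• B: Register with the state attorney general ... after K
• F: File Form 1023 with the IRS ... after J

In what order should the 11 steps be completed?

I → E → K → B → H → G → J → F → C → A → D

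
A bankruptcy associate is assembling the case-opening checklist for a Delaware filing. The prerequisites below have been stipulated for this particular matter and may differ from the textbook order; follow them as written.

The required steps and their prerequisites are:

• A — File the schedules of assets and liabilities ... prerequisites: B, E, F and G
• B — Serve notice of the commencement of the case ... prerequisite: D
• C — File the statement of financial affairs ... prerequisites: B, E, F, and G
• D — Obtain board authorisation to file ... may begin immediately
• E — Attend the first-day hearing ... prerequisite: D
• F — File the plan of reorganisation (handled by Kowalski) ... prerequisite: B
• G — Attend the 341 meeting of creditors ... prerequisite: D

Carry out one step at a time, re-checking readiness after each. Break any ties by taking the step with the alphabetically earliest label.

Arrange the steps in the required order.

D B E F G A C

Only D has no prerequisites, so it is first.
Ready: B, E and G. B has the earlier label → B.
F now also ready, so the ready set is {E, F, G}; E has the earlier label → E.
F and G are both available; F has the earlier label → F.
Next only G has its prerequisites met → G.
Ready: A and C. A has the earlier label → A.
C needed B, E, F and G, now all done → C.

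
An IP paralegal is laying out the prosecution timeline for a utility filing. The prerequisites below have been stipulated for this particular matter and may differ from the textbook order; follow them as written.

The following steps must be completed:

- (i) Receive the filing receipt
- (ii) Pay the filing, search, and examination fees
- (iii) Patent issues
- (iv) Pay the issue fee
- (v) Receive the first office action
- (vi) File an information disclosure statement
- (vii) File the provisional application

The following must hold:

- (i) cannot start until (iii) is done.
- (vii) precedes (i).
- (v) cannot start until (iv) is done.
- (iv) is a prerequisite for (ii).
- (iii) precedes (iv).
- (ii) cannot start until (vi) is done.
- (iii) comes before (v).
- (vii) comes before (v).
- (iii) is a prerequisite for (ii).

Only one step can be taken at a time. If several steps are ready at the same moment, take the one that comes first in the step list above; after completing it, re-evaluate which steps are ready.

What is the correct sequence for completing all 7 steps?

(iii), (vi) and (vii) have no prerequisites; (iii) is listed earlier, so (iii) is first.
Now (iv), (vi) and (vii) have their prerequisites met. (iv) is listed earlier, so (iv) next.
(vi) and (vii) are both available; (vi) is listed earlier → (vi).
Now (ii) and (vii) have their prerequisites met. (ii) is listed earlier, so (ii) next.
That leaves (vii) as the only ready step → (vii).
(i) and (v) are both available; (i) is listed earlier → (i).
(v) is the only step now ready → (v).

(iii) (iv) (vi) (ii) (vii) (i) (v)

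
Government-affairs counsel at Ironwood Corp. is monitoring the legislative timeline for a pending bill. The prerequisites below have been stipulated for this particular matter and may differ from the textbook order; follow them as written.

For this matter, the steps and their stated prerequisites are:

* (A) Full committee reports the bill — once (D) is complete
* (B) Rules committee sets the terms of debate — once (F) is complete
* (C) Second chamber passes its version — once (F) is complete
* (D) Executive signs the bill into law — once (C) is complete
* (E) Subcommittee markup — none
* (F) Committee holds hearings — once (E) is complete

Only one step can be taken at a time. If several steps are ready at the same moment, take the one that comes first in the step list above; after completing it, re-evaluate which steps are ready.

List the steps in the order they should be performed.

(E) is the only step with nothing outstanding, so it goes first.
(F) needed (E), now all done → (F).
(B) and (C) are both available; (B) is listed earlier → (B).
That leaves (C) as the only ready step → (C).
Next only (D) has its prerequisites met → (D).
(A) is the only step now ready → (A).

(E) → (F) → (B) → (C) → (D) → (A)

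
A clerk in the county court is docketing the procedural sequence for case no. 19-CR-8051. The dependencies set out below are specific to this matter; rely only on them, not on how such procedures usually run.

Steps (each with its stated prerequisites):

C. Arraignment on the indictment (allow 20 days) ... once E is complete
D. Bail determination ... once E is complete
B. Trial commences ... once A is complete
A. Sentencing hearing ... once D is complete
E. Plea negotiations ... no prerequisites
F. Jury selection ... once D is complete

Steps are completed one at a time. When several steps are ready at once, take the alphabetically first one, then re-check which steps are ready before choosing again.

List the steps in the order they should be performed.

E, C, D, A, B, F

E has no prerequisites → E first.
Ready: C and D. C has the earlier label → C.
D needed E, now all done → D.
Now A and F have their prerequisites met. A has the earlier label, so A next.
B now also ready, so the ready set is {B, F}; B has the earlier label → B.
Next only F has its prerequisites met → F.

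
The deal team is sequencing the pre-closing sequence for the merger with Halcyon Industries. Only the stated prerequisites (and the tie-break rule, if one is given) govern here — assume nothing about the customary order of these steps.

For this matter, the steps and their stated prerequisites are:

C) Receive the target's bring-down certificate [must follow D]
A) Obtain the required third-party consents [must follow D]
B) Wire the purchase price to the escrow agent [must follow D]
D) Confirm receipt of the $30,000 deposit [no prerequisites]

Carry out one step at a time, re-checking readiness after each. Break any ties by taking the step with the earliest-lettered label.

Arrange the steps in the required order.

D → A → B → C

Only D has no prerequisites, so it is first.
Now A, B and C have their prerequisites met. A has the earlier label, so A next.
B and C are both available; B has the earlier label → B.
That leaves C as the only ready step → C.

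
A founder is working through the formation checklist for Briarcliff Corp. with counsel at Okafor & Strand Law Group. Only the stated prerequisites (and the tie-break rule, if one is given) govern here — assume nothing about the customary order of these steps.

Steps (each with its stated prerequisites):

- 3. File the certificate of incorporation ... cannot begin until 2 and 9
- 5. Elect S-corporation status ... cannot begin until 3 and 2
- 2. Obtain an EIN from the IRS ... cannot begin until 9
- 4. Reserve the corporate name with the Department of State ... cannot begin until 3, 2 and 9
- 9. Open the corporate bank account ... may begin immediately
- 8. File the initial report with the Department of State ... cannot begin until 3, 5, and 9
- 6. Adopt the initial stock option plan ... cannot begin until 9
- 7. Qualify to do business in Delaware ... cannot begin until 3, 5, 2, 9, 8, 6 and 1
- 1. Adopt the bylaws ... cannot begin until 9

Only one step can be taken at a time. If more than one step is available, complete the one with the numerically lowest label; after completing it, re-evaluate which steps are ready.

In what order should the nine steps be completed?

9 → 1 → 2 → 3 → 4 → 5 → 6 → 8 → 7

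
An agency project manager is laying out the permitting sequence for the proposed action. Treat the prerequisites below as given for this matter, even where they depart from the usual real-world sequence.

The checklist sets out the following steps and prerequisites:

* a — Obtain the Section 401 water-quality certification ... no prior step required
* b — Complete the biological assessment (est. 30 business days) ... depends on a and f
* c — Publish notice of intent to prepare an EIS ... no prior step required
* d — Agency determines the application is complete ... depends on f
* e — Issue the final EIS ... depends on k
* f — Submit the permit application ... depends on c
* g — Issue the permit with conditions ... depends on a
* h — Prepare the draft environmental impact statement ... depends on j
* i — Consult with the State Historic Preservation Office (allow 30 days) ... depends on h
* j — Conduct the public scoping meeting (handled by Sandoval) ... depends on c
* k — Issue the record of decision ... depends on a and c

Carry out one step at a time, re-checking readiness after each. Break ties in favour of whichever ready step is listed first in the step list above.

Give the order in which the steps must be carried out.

a c f b d g j h i k e

Nothing is required for a and c. a is listed earlier → a first.
g now also ready, so the ready set is {c, g}; c is listed earlier → c.
f, j and k now also ready, so the ready set is {f, g, j, k}; f is listed earlier → f.
Ready: b, d, g, j and k. b is listed earlier → b.
Now d, g, j and k have their prerequisites met. d is listed earlier, so d next.
g, j and k are all available; g is listed earlier → g.
Ready: j and k. j is listed earlier → j.
Ready: h and k. h is listed earlier → h.
Ready: i and k. i is listed earlier → i.
Next only k has its prerequisites met → k.
e needed k, now all done → e.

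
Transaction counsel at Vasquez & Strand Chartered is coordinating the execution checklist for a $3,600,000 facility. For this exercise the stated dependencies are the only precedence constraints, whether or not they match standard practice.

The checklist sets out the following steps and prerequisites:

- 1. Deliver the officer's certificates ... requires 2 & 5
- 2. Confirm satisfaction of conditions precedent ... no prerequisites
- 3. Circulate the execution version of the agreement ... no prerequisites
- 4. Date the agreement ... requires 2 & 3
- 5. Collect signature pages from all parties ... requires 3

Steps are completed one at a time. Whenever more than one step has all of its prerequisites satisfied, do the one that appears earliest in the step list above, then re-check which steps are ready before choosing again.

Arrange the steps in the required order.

2 and 3 have no prerequisites; 2 is listed earlier, so 2 is first.
Next only 3 has its prerequisites met → 3.
Ready: 4 and 5. 4 is listed earlier → 4.
5 is the only step now ready → 5.
1 needed 2 and 5, now all done → 1.

2 3 4 5 1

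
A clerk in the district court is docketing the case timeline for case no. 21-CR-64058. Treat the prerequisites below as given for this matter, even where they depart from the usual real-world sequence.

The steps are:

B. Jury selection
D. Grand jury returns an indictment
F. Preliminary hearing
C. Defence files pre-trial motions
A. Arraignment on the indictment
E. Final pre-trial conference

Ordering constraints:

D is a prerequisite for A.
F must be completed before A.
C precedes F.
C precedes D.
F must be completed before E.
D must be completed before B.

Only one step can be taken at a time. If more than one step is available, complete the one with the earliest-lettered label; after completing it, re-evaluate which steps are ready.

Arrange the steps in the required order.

Only C has no prerequisites, so it is first.
Ready: D and F. D has the earlier label → D.
B now also ready, so the ready set is {B, F}; B has the earlier label → B.
F is the only step now ready → F.
Ready: A and E. A has the earlier label → A.
That leaves E as the only ready step → E.

C, D, B, F, A, E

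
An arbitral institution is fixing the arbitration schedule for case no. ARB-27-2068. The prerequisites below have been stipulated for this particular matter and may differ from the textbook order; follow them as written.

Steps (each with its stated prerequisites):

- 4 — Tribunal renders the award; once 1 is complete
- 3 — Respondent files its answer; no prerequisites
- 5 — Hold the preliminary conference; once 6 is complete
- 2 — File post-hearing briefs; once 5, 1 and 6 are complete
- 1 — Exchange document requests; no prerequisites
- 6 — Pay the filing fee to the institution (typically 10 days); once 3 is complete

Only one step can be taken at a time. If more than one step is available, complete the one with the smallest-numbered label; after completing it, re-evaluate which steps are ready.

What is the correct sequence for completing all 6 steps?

1 → 3 → 4 → 6 → 5 → 2

Nothing is required for 1 and 3. 1 has the earlier label → 1 first.
Ready: 3 and 4. 3 has the earlier label → 3.
6 now also ready, so the ready set is {4, 6}; 4 has the earlier label → 4.
6 needed 3, now all done → 6.
5 needed 6, now all done → 5.
That leaves 2 as the only ready step → 2.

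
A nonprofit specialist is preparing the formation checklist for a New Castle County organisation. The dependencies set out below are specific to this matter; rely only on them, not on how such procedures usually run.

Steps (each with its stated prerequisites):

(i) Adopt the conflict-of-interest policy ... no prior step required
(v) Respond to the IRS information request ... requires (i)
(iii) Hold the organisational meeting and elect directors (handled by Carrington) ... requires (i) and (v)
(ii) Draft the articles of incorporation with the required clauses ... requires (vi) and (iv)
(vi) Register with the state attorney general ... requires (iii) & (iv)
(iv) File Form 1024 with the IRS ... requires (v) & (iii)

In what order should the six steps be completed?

(i) has no prerequisites → (i) first.
Next only (v) has its prerequisites met → (v).
(iii) is the only step now ready → (iii).
(iv) needed (v) and (iii), now all done → (iv).
(vi) needed (iii) and (iv), now all done → (vi).
(ii) is the only step now ready → (ii).

(i) → (v) → (iii) → (iv) → (vi) → (ii)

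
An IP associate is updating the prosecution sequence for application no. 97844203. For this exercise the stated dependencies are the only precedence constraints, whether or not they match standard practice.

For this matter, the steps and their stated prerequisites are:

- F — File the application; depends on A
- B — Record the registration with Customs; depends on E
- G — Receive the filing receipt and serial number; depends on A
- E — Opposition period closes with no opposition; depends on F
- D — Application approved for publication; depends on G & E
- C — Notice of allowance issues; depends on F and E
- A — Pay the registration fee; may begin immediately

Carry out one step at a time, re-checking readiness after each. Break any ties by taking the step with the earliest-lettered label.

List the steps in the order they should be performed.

A, F, E, B, C, G, D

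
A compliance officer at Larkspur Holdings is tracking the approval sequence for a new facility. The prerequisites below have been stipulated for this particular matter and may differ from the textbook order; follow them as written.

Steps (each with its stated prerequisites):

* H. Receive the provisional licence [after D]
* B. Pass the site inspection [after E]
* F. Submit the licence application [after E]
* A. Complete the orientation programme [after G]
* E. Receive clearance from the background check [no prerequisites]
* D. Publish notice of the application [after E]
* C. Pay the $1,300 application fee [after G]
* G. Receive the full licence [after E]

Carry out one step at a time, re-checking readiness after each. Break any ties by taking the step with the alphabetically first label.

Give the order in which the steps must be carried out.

Only E has no prerequisites, so it is first.
Ready: B, D, F and G. B has the earlier label → B.
D, F and G are all available; D has the earlier label → D.
H now also ready, so the ready set is {F, G, H}; F has the earlier label → F.
Now G and H have their prerequisites met. G has the earlier label, so G next.
Ready: A, C and H. A has the earlier label → A.
Now C and H have their prerequisites met. C has the earlier label, so C next.
That leaves H as the only ready step → H.

E → B → D → F → G → A → C → H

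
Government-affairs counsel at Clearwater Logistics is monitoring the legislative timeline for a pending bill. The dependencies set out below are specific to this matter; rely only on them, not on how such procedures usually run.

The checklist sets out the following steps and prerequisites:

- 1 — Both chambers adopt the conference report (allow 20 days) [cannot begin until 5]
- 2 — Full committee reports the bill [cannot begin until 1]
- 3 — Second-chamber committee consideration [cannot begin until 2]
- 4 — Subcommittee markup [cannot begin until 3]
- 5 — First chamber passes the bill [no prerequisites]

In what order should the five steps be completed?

5 has no prerequisites → 5 first.
1 needed 5, now all done → 1.
2 needed 1, now all done → 2.
3 needed 2, now all done → 3.
Next only 4 has its prerequisites met → 4.

5 1 2 3 4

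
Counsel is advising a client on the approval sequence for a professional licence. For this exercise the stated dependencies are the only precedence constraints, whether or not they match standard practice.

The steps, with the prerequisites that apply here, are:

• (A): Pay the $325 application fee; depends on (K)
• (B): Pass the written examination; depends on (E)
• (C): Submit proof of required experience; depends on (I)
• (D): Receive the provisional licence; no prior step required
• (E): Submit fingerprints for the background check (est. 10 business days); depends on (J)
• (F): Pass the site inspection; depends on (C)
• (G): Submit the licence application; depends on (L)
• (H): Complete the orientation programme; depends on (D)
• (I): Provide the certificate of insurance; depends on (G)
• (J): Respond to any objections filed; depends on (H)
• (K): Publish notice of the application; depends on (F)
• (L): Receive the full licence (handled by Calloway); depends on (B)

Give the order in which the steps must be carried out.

(D) → (H) → (J) → (E) → (B) → (L) → (G) → (I) → (C) → (F) → (K) → (A)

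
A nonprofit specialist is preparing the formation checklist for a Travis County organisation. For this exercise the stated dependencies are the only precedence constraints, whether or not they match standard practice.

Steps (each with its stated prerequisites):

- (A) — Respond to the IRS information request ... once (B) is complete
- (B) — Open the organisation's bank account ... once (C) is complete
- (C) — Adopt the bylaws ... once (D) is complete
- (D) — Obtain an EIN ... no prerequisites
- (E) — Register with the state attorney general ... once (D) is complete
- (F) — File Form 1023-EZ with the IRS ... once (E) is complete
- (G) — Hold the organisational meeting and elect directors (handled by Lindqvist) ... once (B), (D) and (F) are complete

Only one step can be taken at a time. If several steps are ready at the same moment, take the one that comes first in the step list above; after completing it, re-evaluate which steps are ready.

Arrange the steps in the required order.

(D), (C), (B), (A), (E), (F), (G)

(D) has no prerequisites → (D) first.
Now (C) and (E) have their prerequisites met. (C) is listed earlier, so (C) next.
Now (B) and (E) have their prerequisites met. (B) is listed earlier, so (B) next.
(A) and (E) are both available; (A) is listed earlier → (A).
(E) is the only step now ready → (E).
That leaves (F) as the only ready step → (F).
Next only (G) has its prerequisites met → (G).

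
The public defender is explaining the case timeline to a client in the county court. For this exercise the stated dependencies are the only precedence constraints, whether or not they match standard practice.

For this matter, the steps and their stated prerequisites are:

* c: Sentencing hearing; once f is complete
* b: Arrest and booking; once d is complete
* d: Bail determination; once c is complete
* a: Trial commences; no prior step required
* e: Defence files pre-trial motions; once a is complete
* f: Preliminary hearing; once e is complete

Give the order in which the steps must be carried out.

a has no prerequisites → a first.
e needed a, now all done → e.
That leaves f as the only ready step → f.
c is the only step now ready → c.
Next only d has its prerequisites met → d.
That leaves b as the only ready step → b.

a e f c d b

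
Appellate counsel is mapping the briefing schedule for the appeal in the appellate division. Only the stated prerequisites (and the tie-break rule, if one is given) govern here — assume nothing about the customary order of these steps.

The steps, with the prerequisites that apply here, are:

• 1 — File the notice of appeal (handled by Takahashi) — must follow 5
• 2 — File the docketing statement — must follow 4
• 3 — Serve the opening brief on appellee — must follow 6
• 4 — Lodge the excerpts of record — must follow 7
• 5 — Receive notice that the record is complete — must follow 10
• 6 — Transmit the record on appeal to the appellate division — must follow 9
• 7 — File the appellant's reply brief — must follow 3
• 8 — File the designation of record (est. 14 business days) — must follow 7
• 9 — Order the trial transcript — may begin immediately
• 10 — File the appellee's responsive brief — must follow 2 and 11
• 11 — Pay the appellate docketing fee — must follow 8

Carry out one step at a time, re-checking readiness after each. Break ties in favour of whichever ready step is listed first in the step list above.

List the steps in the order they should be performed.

9 6 3 7 4 2 8 11 10 5 1

Only 9 has no prerequisites, so it is first.
Next only 6 has its prerequisites met → 6.
Next only 3 has its prerequisites met → 3.
7 needed 3, now all done → 7.
Ready: 4 and 8. 4 is listed earlier → 4.
2 now also ready, so the ready set is {2, 8}; 2 is listed earlier → 2.
8 needed 7, now all done → 8.
That leaves 11 as the only ready step → 11.
10 needed 2 and 11, now all done → 10.
Next only 5 has its prerequisites met → 5.
1 needed 5, now all done → 1.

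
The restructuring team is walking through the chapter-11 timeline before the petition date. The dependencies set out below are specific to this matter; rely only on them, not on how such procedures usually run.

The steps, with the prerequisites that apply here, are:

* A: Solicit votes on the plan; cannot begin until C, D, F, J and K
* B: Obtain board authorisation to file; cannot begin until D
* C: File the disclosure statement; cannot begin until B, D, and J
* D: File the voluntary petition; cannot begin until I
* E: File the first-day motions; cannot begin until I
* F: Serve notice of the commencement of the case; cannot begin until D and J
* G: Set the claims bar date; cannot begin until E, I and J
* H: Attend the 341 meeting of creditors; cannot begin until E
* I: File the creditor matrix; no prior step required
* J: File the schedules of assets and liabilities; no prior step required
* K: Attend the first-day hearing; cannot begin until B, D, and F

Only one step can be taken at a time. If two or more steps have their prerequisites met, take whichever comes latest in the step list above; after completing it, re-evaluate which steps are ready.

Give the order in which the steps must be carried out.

J, I, E, H, G, D, F, B, K, C, A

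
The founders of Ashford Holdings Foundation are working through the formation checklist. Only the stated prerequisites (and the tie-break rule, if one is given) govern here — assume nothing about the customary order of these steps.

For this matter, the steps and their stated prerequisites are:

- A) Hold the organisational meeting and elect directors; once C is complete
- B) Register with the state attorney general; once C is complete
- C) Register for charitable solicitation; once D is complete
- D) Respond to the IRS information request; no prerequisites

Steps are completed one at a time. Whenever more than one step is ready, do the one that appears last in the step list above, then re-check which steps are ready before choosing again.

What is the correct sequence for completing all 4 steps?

Only D has no prerequisites, so it is first.
C needed D, now all done → C.
B and A are both available; B is listed later → B.
A needed C, now all done → A.

D → C → B → A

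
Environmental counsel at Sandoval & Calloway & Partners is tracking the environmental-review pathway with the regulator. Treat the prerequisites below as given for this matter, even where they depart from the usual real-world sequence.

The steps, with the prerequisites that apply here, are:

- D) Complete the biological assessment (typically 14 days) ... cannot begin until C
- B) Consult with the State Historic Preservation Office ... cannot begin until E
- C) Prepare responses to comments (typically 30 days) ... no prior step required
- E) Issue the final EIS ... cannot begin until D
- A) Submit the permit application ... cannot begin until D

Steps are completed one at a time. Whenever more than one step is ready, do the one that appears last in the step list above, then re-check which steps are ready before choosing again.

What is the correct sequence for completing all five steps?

C has no prerequisites → C first.
D needed C, now all done → D.
Ready: A and E. A is listed later → A.
E is the only step now ready → E.
B needed E, now all done → B.

C D A E B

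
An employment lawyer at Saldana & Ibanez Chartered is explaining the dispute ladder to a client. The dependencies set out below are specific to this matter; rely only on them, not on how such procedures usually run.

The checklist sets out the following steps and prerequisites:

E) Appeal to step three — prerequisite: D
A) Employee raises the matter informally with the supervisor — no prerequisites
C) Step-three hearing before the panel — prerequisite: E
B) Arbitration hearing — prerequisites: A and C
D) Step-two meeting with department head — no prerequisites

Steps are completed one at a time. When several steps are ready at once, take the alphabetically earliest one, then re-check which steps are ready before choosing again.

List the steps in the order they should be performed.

Nothing is required for A and D. A has the earlier label → A first.
Next only D has its prerequisites met → D.
E needed D, now all done → E.
C needed E, now all done → C.
B needed A and C, now all done → B.

A D E C B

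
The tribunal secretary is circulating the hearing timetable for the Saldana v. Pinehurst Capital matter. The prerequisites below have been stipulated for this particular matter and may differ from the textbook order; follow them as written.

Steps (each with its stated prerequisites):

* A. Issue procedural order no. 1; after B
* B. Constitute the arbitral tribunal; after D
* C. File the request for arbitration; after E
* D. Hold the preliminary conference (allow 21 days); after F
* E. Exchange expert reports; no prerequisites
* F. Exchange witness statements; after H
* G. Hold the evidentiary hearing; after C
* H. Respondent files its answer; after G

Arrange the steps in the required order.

E, C, G, H, F, D, B, A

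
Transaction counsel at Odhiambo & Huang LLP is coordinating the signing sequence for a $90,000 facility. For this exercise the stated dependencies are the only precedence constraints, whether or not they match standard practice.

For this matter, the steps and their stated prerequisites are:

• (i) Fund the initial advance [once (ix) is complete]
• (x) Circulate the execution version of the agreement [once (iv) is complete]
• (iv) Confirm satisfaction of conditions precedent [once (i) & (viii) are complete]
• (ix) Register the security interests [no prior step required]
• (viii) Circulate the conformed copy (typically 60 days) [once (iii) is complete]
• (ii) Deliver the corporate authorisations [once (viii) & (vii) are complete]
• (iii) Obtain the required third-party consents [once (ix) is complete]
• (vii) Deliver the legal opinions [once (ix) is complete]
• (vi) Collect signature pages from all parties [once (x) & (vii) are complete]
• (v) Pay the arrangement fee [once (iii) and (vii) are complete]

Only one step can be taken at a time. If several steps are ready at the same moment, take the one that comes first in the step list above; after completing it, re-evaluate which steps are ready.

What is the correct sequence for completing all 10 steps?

(ix), (i), (iii), (viii), (iv), (x), (vii), (ii), (vi), (v)

(ix) is the only step with nothing outstanding, so it goes first.
Ready: (i), (iii) and (vii). (i) is listed earlier → (i).
Ready: (iii) and (vii). (iii) is listed earlier → (iii).
(viii) now also ready, so the ready set is {(viii), (vii)}; (viii) is listed earlier → (viii).
(iv) now also ready, so the ready set is {(iv), (vii)}; (iv) is listed earlier → (iv).
Ready: (x) and (vii). (x) is listed earlier → (x).
(vii) is the only step now ready → (vii).
(ii), (vi) and (v) are all available; (ii) is listed earlier → (ii).
Now (vi) and (v) have their prerequisites met. (vi) is listed earlier, so (vi) next.
(v) is the only step now ready → (v).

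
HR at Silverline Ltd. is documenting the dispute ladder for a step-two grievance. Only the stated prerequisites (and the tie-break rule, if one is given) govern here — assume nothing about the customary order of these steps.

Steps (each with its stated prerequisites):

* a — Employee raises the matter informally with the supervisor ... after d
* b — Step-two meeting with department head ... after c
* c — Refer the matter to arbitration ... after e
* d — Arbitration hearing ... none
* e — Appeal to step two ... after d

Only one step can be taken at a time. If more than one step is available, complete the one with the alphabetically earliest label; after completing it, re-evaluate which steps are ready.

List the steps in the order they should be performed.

d, a, e, c, b

d is the only step with nothing outstanding, so it goes first.
Ready: a and e. a has the earlier label → a.
e is the only step now ready → e.
c needed e, now all done → c.
b needed c, now all done → b.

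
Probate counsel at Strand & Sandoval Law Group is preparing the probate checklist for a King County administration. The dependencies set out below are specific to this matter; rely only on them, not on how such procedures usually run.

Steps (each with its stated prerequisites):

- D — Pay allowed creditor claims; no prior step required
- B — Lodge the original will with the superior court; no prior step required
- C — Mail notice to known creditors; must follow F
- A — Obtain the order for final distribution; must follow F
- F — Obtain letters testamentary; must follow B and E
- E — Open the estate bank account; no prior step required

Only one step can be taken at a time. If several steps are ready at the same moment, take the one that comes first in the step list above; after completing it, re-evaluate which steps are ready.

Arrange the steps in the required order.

Nothing is required for D, B and E. D is listed earlier → D first.
B and E are both available; B is listed earlier → B.
E is the only step now ready → E.
F needed B and E, now all done → F.
Ready: C and A. C is listed earlier → C.
A is the only step now ready → A.

D, B, E, F, C, A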